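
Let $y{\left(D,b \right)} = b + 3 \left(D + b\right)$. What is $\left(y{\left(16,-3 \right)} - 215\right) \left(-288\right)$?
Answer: $51552$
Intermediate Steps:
$y{\left(D,b \right)} = 3 D + 4 b$ ($y{\left(D,b \right)} = b + \left(3 D + 3 b\right) = 3 D + 4 b$)
$\left(y{\left(16,-3 \right)} - 215\right) \left(-288\right) = \left(\left(3 \cdot 16 + 4 \left(-3\right)\right) - 215\right) \left(-288\right) = \left(\left(48 - 12\right) - 215\right) \left(-288\right) = \left(36 - 215\right) \left(-288\right) = \left(-179\right) \left(-288\right) = 51552$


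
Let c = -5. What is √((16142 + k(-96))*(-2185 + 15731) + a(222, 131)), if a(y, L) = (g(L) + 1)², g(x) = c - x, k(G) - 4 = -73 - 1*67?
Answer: √216835501 ≈ 14725.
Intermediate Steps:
k(G) = -136 (k(G) = 4 + (-73 - 1*67) = 4 + (-73 - 67) = 4 - 140 = -136)
g(x) = -5 - x
a(y, L) = (-4 - L)² (a(y, L) = ((-5 - L) + 1)² = (-4 - L)²)
√((16142 + k(-96))*(-2185 + 15731) + a(222, 131)) = √((16142 - 136)*(-2185 + 15731) + (4 + 131)²) = √(16006*13546 + 135²) = √(216817276 + 18225) = √216835501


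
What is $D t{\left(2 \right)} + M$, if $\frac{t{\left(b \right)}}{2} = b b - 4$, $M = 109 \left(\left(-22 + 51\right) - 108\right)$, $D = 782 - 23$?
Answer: $-8611$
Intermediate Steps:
$D = 759$ ($D = 782 - 23 = 759$)
$M = -8611$ ($M = 109 \left(29 - 108\right) = 109 \left(-79\right) = -8611$)
$t{\left(b \right)} = -8 + 2 b^{2}$ ($t{\left(b \right)} = 2 \left(b b - 4\right) = 2 \left(b^{2} - 4\right) = 2 \left(-4 + b^{2}\right) = -8 + 2 b^{2}$)
$D t{\left(2 \right)} + M = 759 \left(-8 + 2 \cdot 2^{2}\right) - 8611 = 759 \left(-8 + 2 \cdot 4\right) - 8611 = 759 \left(-8 + 8\right) - 8611 = 759 \cdot 0 - 8611 = 0 - 8611 = -8611$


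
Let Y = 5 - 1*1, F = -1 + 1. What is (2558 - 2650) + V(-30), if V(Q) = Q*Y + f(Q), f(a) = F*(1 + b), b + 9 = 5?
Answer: -212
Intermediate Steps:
F = 0
b = -4 (b = -9 + 5 = -4)
f(a) = 0 (f(a) = 0*(1 - 4) = 0*(-3) = 0)
Y = 4 (Y = 5 - 1 = 4)
V(Q) = 4*Q (V(Q) = Q*4 + 0 = 4*Q + 0 = 4*Q)
(2558 - 2650) + V(-30) = (2558 - 2650) + 4*(-30) = -92 - 120 = -212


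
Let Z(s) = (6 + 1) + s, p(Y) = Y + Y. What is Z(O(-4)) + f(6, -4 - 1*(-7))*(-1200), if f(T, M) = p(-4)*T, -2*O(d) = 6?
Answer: 57604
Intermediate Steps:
O(d) = -3 (O(d) = -1/2*6 = -3)
p(Y) = 2*Y
f(T, M) = -8*T (f(T, M) = (2*(-4))*T = -8*T)
Z(s) = 7 + s
Z(O(-4)) + f(6, -4 - 1*(-7))*(-1200) = (7 - 3) - 8*6*(-1200) = 4 - 48*(-1200) = 4 + 57600 = 57604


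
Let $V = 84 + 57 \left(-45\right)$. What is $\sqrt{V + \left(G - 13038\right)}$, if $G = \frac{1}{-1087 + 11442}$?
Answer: $\frac{2 i \sqrt{416010167905}}{10355} \approx 124.58 i$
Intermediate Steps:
$G = \frac{1}{10355} \approx 9.6572 \cdot 10^{-5}$
$V = -2481$ ($V = 84 - 2565 = -2481$)
$\sqrt{V + \left(G - 13038\right)} = \sqrt{-2481 + \left(\frac{1}{10355} - 13038\right)} = \sqrt{-2481 - \frac{135008489}{10355}} = \sqrt{- \frac{160699244}{10355}} = \frac{2 i \sqrt{416010167905}}{10355}$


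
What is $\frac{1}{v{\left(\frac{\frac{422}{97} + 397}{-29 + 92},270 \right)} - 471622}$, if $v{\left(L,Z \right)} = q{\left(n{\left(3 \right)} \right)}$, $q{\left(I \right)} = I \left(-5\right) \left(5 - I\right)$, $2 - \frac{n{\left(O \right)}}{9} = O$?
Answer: $- \frac{1}{470992} \approx -2.1232 \cdot 10^{-6}$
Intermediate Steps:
$n{\left(O \right)} = 18 - 9 O$
$q{\left(I \right)} = - 5 I \left(5 - I\right)$
$v{\left(L,Z \right)} = 630$ ($v{\left(L,Z \right)} = 5 \left(18 - 27\right) \left(-5 + \left(18 - 27\right)\right) = 5 \left(-9\right) \left(-5 - 9\right) = 5 \left(-9\right) \left(-14\right) = 630$)
$\frac{1}{v{\left(\frac{\frac{422}{97} + 397}{-29 + 92},270 \right)} - 471622} = \frac{1}{630 - 471622} = \frac{1}{-470992} = - \frac{1}{470992}$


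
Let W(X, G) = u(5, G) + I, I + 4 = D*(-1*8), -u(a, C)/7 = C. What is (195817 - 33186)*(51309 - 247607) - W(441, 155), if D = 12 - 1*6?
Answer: -31924138901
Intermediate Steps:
u(a, C) = -7*C
D = 6 (D = 12 - 6 = 6)
I = -52 (I = -4 + 6*(-1*8) = -4 + 6*(-8) = -4 - 48 = -52)
W(X, G) = -52 - 7*G (W(X, G) = -7*G - 52 = -52 - 7*G)
(195817 - 33186)*(51309 - 247607) - W(441, 155) = (195817 - 33186)*(51309 - 247607) - (-52 - 7*155) = 162631*(-196298) - (-52 - 1085) = -31924140038 - 1*(-1137) = -31924140038 + 1137 = -31924138901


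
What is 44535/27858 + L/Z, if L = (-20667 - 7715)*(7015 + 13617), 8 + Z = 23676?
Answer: -1359330151951/54945262 ≈ -24740.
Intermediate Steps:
Z = 23668 (Z = -8 + 23676 = 23668)
L = -585577424 (L = -28382*20632 = -585577424)
44535/27858 + L/Z = 44535/27858 - 585577424/23668 = 44535*(1/27858) - 585577424*1/23668 = 14845/9286 - 146394356/5917 = -1359330151951/54945262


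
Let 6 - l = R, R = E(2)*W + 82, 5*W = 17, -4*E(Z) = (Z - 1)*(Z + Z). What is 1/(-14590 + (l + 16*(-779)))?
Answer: -5/135633 ≈ -3.6864e-5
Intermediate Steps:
E(Z) = -Z*(-1 + Z)/2 (E(Z) = -(Z - 1)*(Z + Z)/4 = -(-1 + Z)*2*Z/4 = -Z*(-1 + Z)/2)
W = 17/5 (W = (1/5)*17 = 17/5 ≈ 3.4000)
R = 393/5 (R = ((1/2)*2*(1 - 1*2))*(17/5) + 82 = ((1/2)*2*(1 - 2))*(17/5) + 82 = ((1/2)*2*(-1))*(17/5) + 82 = -1*17/5 + 82 = -17/5 + 82 = 393/5 ≈ 78.600)
l = -363/5 (l = 6 - 1*393/5 = 6 - 393/5 = -363/5 ≈ -72.600)
1/(-14590 + (l + 16*(-779))) = 1/(-14590 + (-363/5 + 16*(-779))) = 1/(-14590 + (-363/5 - 12464)) = 1/(-14590 - 62683/5) = 1/(-135633/5) = -5/135633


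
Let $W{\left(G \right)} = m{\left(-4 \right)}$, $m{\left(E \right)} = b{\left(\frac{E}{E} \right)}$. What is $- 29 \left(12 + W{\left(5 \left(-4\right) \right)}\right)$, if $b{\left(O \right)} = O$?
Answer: $-377$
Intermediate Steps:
$m{\left(E \right)} = 1$ ($m{\left(E \right)} = \frac{E}{E} = 1$)
$W{\left(G \right)} = 1$
$- 29 \left(12 + W{\left(5 \left(-4\right) \right)}\right) = - 29 \left(12 + 1\right) = \left(-29\right) 13 = -377$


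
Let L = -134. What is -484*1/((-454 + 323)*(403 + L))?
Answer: 484/35239 ≈ 0.013735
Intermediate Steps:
-484*1/((-454 + 323)*(403 + L)) = -484*1/((-454 + 323)*(403 - 134)) = -484/((-131*269)) = -484/(-35239) = -484*(-1/35239) = 484/35239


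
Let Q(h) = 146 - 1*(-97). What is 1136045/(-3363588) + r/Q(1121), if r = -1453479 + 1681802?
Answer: 85300938221/90816876 ≈ 939.26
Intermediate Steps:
r = 228323
Q(h) = 243 (Q(h) = 146 + 97 = 243)
1136045/(-3363588) + r/Q(1121) = 1136045/(-3363588) + 228323/243 = 1136045*(-1/3363588) + 228323*(1/243) = -1136045/3363588 + 228323/243 = 85300938221/90816876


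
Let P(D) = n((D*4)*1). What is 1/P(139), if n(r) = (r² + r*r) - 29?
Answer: 1/618243 ≈ 1.6175e-6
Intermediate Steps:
n(r) = -29 + 2*r² (n(r) = (r² + r²) - 29 = 2*r² - 29 = -29 + 2*r²)
P(D) = -29 + 32*D² (P(D) = -29 + 2*((D*4)*1)² = -29 + 2*((4*D)*1)² = -29 + 2*(4*D)² = -29 + 2*(16*D²) = -29 + 32*D²)
1/P(139) = 1/(-29 + 32*139²) = 1/(-29 + 32*19321) = 1/(-29 + 618272) = 1/618243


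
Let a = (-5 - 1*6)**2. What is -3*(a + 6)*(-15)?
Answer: 5715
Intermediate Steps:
a = 121 (a = (-5 - 6)**2 = (-11)**2 = 121)
-3*(a + 6)*(-15) = -3*(121 + 6)*(-15) = -3*127*(-15) = -381*(-15) = 5715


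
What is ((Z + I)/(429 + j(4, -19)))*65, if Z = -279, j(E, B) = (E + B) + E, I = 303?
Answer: 780/209 ≈ 3.7321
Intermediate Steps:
j(E, B) = B + 2*E (j(E, B) = (B + E) + E = B + 2*E)
((Z + I)/(429 + j(4, -19)))*65 = ((-279 + 303)/(429 + (-19 + 2*4)))*65 = (24/(429 + (-19 + 8)))*65 = (24/(429 - 11))*65 = (24/418)*65 = (24*(1/418))*65 = (12/209)*65 = 780/209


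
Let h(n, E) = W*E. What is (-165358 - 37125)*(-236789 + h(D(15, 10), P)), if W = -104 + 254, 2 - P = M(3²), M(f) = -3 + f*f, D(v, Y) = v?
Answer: 50254053287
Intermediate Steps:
M(f) = -3 + f²
P = -76 (P = 2 - (-3 + (3²)²) = 2 - (-3 + 9²) = 2 - (-3 + 81) = 2 - 1*78 = 2 - 78 = -76)
W = 150
h(n, E) = 150*E
(-165358 - 37125)*(-236789 + h(D(15, 10), P)) = (-165358 - 37125)*(-236789 + 150*(-76)) = -202483*(-236789 - 11400) = -202483*(-248189) = 50254053287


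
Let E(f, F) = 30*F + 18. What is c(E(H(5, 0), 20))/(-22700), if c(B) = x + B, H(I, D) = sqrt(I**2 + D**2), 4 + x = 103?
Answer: -717/22700 ≈ -0.031586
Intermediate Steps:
x = 99 (x = -4 + 103 = 99)
H(I, D) = sqrt(D**2 + I**2)
E(f, F) = 18 + 30*F
c(B) = 99 + B
c(E(H(5, 0), 20))/(-22700) = (99 + (18 + 30*20))/(-22700) = (99 + (18 + 600))*(-1/22700) = (99 + 618)*(-1/22700) = 717*(-1/22700) = -717/22700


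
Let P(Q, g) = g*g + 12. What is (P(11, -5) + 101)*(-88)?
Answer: -12144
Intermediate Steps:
P(Q, g) = 12 + g**2 (P(Q, g) = g**2 + 12 = 12 + g**2)
(P(11, -5) + 101)*(-88) = ((12 + (-5)**2) + 101)*(-88) = ((12 + 25) + 101)*(-88) = (37 + 101)*(-88) = 138*(-88) = -12144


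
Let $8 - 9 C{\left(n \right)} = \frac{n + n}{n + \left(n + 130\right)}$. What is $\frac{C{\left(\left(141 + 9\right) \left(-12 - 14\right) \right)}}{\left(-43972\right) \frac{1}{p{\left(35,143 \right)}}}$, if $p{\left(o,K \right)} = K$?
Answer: $- \frac{14729}{5837283} \approx -0.0025233$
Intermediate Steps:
$C{\left(n \right)} = \frac{8}{9} - \frac{2 n}{9 \left(130 + 2 n\right)}$ ($C{\left(n \right)} = \frac{8}{9} - \frac{\left(n + n\right) \frac{1}{n + \left(n + 130\right)}}{9} = \frac{8}{9} - \frac{2 n \frac{1}{n + \left(130 + n\right)}}{9} = \frac{8}{9} - \frac{2 n \frac{1}{130 + 2 n}}{9} = \frac{8}{9} - \frac{2 n}{9 \left(130 + 2 n\right)}$)
$\frac{C{\left(\left(141 + 9\right) \left(-12 - 14\right) \right)}}{\left(-43972\right) \frac{1}{p{\left(35,143 \right)}}} = \frac{\frac{1}{9} \frac{1}{65 + \left(141 + 9\right) \left(-12 - 14\right)} \left(520 + 7 \left(141 + 9\right) \left(-12 - 14\right)\right)}{\left(-43972\right) \frac{1}{143}} = \frac{\frac{1}{9} \frac{1}{65 + 150 \left(-26\right)} \left(520 + 7 \cdot 150 \left(-26\right)\right)}{\left(-43972\right) \frac{1}{143}} = \frac{\frac{1}{9} \frac{1}{65 - 3900} \left(520 + 7 \left(-3900\right)\right)}{- \frac{43972}{143}} = \frac{520 - 27300}{9 \left(-3835\right)} \left(- \frac{143}{43972}\right) = \frac{1}{9} \left(- \frac{1}{3835}\right) \left(-26780\right) \left(- \frac{143}{43972}\right) = \frac{412}{531} \left(- \frac{143}{43972}\right) = - \frac{14729}{5837283}$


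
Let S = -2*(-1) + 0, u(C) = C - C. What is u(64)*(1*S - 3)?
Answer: 0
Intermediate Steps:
u(C) = 0
S = 2 (S = 2 + 0 = 2)
u(64)*(1*S - 3) = 0*(1*2 - 3) = 0*(2 - 3) = 0*(-1) = 0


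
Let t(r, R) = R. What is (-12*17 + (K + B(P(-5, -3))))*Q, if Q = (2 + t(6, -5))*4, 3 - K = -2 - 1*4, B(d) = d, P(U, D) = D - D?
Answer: 2340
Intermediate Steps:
P(U, D) = 0
K = 9 (K = 3 - (-2 - 1*4) = 3 - (-2 - 4) = 3 - 1*(-6) = 3 + 6 = 9)
Q = -12 (Q = (2 - 5)*4 = -3*4 = -12)
(-12*17 + (K + B(P(-5, -3))))*Q = (-12*17 + (9 + 0))*(-12) = (-204 + 9)*(-12) = -195*(-12) = 2340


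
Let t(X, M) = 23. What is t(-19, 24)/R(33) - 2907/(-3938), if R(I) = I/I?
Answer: 93481/3938 ≈ 23.738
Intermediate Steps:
R(I) = 1
t(-19, 24)/R(33) - 2907/(-3938) = 23/1 - 2907/(-3938) = 23*1 - 2907*(-1/3938) = 23 + 2907/3938 = 93481/3938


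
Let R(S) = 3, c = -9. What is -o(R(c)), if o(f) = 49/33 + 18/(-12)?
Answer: 1/66 ≈ 0.015152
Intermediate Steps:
o(f) = -1/66 (o(f) = 49*(1/33) + 18*(-1/12) = 49/33 - 3/2 = -1/66)
-o(R(c)) = -1*(-1/66) = 1/66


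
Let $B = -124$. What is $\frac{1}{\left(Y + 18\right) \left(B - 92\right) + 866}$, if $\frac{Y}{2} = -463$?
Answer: $\frac{1}{196994} \approx 5.0763 \cdot 10^{-6}$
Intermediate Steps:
$Y = -926$ ($Y = 2 \left(-463\right) = -926$)
$\frac{1}{\left(Y + 18\right) \left(B - 92\right) + 866} = \frac{1}{\left(-926 + 18\right) \left(-124 - 92\right) + 866} = \frac{1}{\left(-908\right) \left(-216\right) + 866} = \frac{1}{196128 + 866} = \frac{1}{196994}$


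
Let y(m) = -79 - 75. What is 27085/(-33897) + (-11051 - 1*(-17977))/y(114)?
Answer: -119470856/2610069 ≈ -45.773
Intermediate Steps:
y(m) = -154
27085/(-33897) + (-11051 - 1*(-17977))/y(114) = 27085/(-33897) + (-11051 - 1*(-17977))/(-154) = 27085*(-1/33897) + (-11051 + 17977)*(-1/154) = -27085/33897 + 6926*(-1/154) = -27085/33897 - 3463/77 = -119470856/2610069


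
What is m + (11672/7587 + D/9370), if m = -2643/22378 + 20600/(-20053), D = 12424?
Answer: 27418810358803471/15950720409403230 ≈ 1.7190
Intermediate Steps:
m = -513986879/448746034 (m = -2643*1/22378 + 20600*(-1/20053) = -2643/22378 - 20600/20053 = -513986879/448746034 ≈ -1.1454)
m + (11672/7587 + D/9370) = -513986879/448746034 + (11672/7587 + 12424/9370) = -513986879/448746034 + (11672*(1/7587) + 12424*(1/9370)) = -513986879/448746034 + (11672/7587 + 6212/4685) = -513986879/448746034 + 101813764/35545095 = 27418810358803471/15950720409403230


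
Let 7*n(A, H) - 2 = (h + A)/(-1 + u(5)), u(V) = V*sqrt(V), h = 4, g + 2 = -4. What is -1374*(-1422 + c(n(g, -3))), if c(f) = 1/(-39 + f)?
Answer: 4448831885775/2276941 - 24045*sqrt(5)/2276941 ≈ 1.9539e+6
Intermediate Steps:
g = -6 (g = -2 - 4 = -6)
u(V) = V**(3/2)
n(A, H) = 2/7 + (4 + A)/(7*(-1 + 5*sqrt(5))) (n(A, H) = 2/7 + ((4 + A)/(-1 + 5**(3/2)))/7 = 2/7 + ((4 + A)/(-1 + 5*sqrt(5)))/7 = 2/7 + (4 + A)/(7*(-1 + 5*sqrt(5))))
-1374*(-1422 + c(n(g, -3))) = -1374*(-1422 + 1/(-39 + (9/31 + (1/868)*(-6) + 5*sqrt(5)/217 + (5/868)*(-6)*sqrt(5)))) = -1374*(-1422 + 1/(-39 + (9/31 - 3/434 + 5*sqrt(5)/217 - 15*sqrt(5)/434))) = -1374*(-1422 + 1/(-39 + (123/434 - 5*sqrt(5)/434))) = -1374*(-1422 + 1/(-16803/434 - 5*sqrt(5)/434)) = 1953828 - 1374/(-16803/434 - 5*sqrt(5)/434)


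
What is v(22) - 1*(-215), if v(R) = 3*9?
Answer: 242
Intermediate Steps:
v(R) = 27
v(22) - 1*(-215) = 27 - 1*(-215) = 27 + 215 = 242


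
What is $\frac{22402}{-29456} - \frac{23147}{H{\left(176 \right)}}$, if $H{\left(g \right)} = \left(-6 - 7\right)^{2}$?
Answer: $- \frac{342801985}{2489032} \approx -137.73$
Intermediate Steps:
$H{\left(g \right)} = 169$ ($H{\left(g \right)} = \left(-13\right)^{2} = 169$)
$\frac{22402}{-29456} - \frac{23147}{H{\left(176 \right)}} = \frac{22402}{-29456} - \frac{23147}{169} = 22402 \left(- \frac{1}{29456}\right) - \frac{23147}{169} = - \frac{11201}{14728} - \frac{23147}{169} = - \frac{342801985}{2489032}$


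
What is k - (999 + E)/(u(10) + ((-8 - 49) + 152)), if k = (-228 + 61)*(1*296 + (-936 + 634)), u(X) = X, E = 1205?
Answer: 103006/105 ≈ 981.01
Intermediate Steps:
k = 1002 (k = -167*(296 - 302) = -167*(-6) = 1002)
k - (999 + E)/(u(10) + ((-8 - 49) + 152)) = 1002 - (999 + 1205)/(10 + ((-8 - 49) + 152)) = 1002 - 2204/(10 + (-57 + 152)) = 1002 - 2204/(10 + 95) = 1002 - 2204/105 = 103006/105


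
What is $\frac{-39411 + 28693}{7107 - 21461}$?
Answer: $\frac{5359}{7177} \approx 0.74669$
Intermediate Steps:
$\frac{-39411 + 28693}{7107 - 21461} = - \frac{10718}{7107 + \left(-24917 + 3456\right)} = - \frac{10718}{7107 - 21461} = - \frac{10718}{-14354} = \left(-10718\right) \left(- \frac{1}{14354}\right) = \frac{5359}{7177}$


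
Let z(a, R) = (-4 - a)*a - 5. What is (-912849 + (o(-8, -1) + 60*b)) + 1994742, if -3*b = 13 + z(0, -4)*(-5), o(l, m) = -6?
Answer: 1081127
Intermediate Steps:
z(a, R) = -5 + a*(-4 - a) (z(a, R) = a*(-4 - a) - 5 = -5 + a*(-4 - a))
b = -38/3 (b = -(13 + (-5 - 1*0² - 4*0)*(-5))/3 = -(13 + (-5 - 1*0 + 0)*(-5))/3 = -(13 + (-5 + 0 + 0)*(-5))/3 = -(13 - 5*(-5))/3 = -(13 + 25)/3 = -⅓*38 = -38/3 ≈ -12.667)
(-912849 + (o(-8, -1) + 60*b)) + 1994742 = (-912849 + (-6 + 60*(-38/3))) + 1994742 = (-912849 + (-6 - 760)) + 1994742 = (-912849 - 766) + 1994742 = -913615 + 1994742 = 1081127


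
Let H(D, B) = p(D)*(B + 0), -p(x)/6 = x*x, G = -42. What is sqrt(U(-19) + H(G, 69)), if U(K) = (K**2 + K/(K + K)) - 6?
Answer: 3*I*sqrt(324418)/2 ≈ 854.37*I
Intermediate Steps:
p(x) = -6*x**2 (p(x) = -6*x*x = -6*x**2)
U(K) = -11/2 + K**2 (U(K) = (K**2 + K/((2*K))) - 6 = (K**2 + (1/(2*K))*K) - 6 = (K**2 + 1/2) - 6 = (1/2 + K**2) - 6 = -11/2 + K**2)
H(D, B) = -6*B*D**2 (H(D, B) = (-6*D**2)*(B + 0) = (-6*D**2)*B = -6*B*D**2)
sqrt(U(-19) + H(G, 69)) = sqrt((-11/2 + (-19)**2) - 6*69*(-42)**2) = sqrt((-11/2 + 361) - 6*69*1764) = sqrt(711/2 - 730296) = sqrt(-1459881/2) = 3*I*sqrt(324418)/2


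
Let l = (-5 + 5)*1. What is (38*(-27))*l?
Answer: 0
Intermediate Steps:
l = 0 (l = 0*1 = 0)
(38*(-27))*l = (38*(-27))*0 = -1026*0 = 0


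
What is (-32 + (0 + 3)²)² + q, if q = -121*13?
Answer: -1044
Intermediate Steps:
q = -1573
(-32 + (0 + 3)²)² + q = (-32 + (0 + 3)²)² - 1573 = (-32 + 3²)² - 1573 = (-32 + 9)² - 1573 = (-23)² - 1573 = 529 - 1573 = -1044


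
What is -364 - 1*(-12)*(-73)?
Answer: -1240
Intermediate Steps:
-364 - 1*(-12)*(-73) = -364 + 12*(-73) = -364 - 876 = -1240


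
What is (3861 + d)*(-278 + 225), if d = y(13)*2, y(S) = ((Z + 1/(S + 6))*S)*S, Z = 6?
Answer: -5948137/19 ≈ -3.1306e+5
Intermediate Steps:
y(S) = S²*(6 + 1/(6 + S)) (y(S) = ((6 + 1/(S + 6))*S)*S = ((6 + 1/(6 + S))*S)*S = (S*(6 + 1/(6 + S)))*S = S²*(6 + 1/(6 + S)))
d = 38870/19 (d = (13²*(37 + 6*13)/(6 + 13))*2 = (169*(37 + 78)/19)*2 = (169*(1/19)*115)*2 = (19435/19)*2 = 38870/19 ≈ 2045.8)
(3861 + d)*(-278 + 225) = (3861 + 38870/19)*(-278 + 225) = (112229/19)*(-53) = -5948137/19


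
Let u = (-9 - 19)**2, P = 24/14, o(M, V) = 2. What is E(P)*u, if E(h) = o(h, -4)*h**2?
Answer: 4608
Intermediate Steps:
P = 12/7 (P = 24*(1/14) = 12/7 ≈ 1.7143)
E(h) = 2*h**2
u = 784 (u = (-28)**2 = 784)
E(P)*u = (2*(12/7)**2)*784 = (2*(144/49))*784 = (288/49)*784 = 4608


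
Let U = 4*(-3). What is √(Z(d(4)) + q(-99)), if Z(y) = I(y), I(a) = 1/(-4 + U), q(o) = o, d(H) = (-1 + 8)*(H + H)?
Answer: I*√1585/4 ≈ 9.953*I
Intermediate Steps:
U = -12
d(H) = 14*H (d(H) = 7*(2*H) = 14*H)
I(a) = -1/16 (I(a) = 1/(-4 - 12) = 1/(-16) = -1/16)
Z(y) = -1/16
√(Z(d(4)) + q(-99)) = √(-1/16 - 99) = √(-1585/16) = I*√1585/4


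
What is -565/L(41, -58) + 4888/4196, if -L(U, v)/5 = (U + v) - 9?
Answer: -86765/27274 ≈ -3.1812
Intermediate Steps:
L(U, v) = 45 - 5*U - 5*v (L(U, v) = -5*((U + v) - 9) = -5*(-9 + U + v) = 45 - 5*U - 5*v)
-565/L(41, -58) + 4888/4196 = -565/(45 - 5*41 - 5*(-58)) + 4888/4196 = -565/(45 - 205 + 290) + 4888*(1/4196) = -565/130 + 1222/1049 = -565*1/130 + 1222/1049 = -113/26 + 1222/1049 = -86765/27274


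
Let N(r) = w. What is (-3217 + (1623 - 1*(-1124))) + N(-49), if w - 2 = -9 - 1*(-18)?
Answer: -459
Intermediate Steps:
w = 11 (w = 2 + (-9 - 1*(-18)) = 2 + (-9 + 18) = 2 + 9 = 11)
N(r) = 11
(-3217 + (1623 - 1*(-1124))) + N(-49) = (-3217 + (1623 - 1*(-1124))) + 11 = (-3217 + (1623 + 1124)) + 11 = (-3217 + 2747) + 11 = -470 + 11 = -459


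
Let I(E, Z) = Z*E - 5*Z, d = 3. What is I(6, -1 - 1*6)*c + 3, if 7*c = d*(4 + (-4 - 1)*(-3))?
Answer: -54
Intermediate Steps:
I(E, Z) = -5*Z + E*Z (I(E, Z) = E*Z - 5*Z = -5*Z + E*Z)
c = 57/7 (c = (3*(4 + (-4 - 1)*(-3)))/7 = (3*(4 - 5*(-3)))/7 = (3*(4 + 15))/7 = (3*19)/7 = (⅐)*57 = 57/7 ≈ 8.1429)
I(6, -1 - 1*6)*c + 3 = ((-1 - 1*6)*(-5 + 6))*(57/7) + 3 = ((-1 - 6)*1)*(57/7) + 3 = -7*1*(57/7) + 3 = -7*57/7 + 3 = -57 + 3 = -54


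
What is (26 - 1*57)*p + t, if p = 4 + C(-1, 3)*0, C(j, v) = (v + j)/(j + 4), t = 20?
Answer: -104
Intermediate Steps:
C(j, v) = (j + v)/(4 + j)
p = 4 (p = 4 + ((-1 + 3)/(4 - 1))*0 = 4 + (2/3)*0 = 4 + 0 = 4)
(26 - 1*57)*p + t = (26 - 1*57)*4 + 20 = (26 - 57)*4 + 20 = -31*4 + 20 = -124 + 20 = -104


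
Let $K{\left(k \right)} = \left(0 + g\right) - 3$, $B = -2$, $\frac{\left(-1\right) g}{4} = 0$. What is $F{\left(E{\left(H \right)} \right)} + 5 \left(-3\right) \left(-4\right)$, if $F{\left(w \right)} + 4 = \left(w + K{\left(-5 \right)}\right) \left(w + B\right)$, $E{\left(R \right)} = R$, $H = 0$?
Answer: $62$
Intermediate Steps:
$g = 0$ ($g = \left(-4\right) 0 = 0$)
$K{\left(k \right)} = -3$ ($K{\left(k \right)} = \left(0 + 0\right) - 3 = 0 - 3 = -3$)
$F{\left(w \right)} = -4 + \left(-3 + w\right) \left(-2 + w\right)$ ($F{\left(w \right)} = -4 + \left(w - 3\right) \left(w - 2\right) = -4 + \left(-3 + w\right) \left(-2 + w\right)$)
$F{\left(E{\left(H \right)} \right)} + 5 \left(-3\right) \left(-4\right) = \left(2 + 0^{2} - 0\right) + 5 \left(-3\right) \left(-4\right) = \left(2 + 0 + 0\right) - -60 = 2 + 60 = 62$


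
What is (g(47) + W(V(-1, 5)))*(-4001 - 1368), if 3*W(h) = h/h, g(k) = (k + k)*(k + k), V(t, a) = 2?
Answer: -142326821/3 ≈ -4.7442e+7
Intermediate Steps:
g(k) = 4*k**2 (g(k) = (2*k)*(2*k) = 4*k**2)
W(h) = 1/3 (W(h) = (h/h)/3 = (1/3)*1 = 1/3)
(g(47) + W(V(-1, 5)))*(-4001 - 1368) = (4*47**2 + 1/3)*(-4001 - 1368) = (4*2209 + 1/3)*(-5369) = (8836 + 1/3)*(-5369) = (26509/3)*(-5369) = -142326821/3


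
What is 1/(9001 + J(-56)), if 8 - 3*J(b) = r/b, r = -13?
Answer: 56/504201 ≈ 0.00011107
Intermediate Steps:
J(b) = 8/3 + 13/(3*b) (J(b) = 8/3 - (-13)/(3*b) = 8/3 + 13/(3*b))
1/(9001 + J(-56)) = 1/(9001 + (⅓)*(13 + 8*(-56))/(-56)) = 1/(9001 + (⅓)*(-1/56)*(13 - 448)) = 1/(9001 + (⅓)*(-1/56)*(-435)) = 1/(9001 + 145/56) = 1/(504201/56) = 56/504201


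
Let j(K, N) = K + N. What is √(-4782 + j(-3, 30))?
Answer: I*√4755 ≈ 68.957*I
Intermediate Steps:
√(-4782 + j(-3, 30)) = √(-4782 + (-3 + 30)) = √(-4782 + 27) = √(-4755) = I*√4755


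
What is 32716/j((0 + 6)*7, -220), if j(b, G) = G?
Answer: -8179/55 ≈ -148.71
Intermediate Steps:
32716/j((0 + 6)*7, -220) = 32716/(-220) = 32716*(-1/220) = -8179/55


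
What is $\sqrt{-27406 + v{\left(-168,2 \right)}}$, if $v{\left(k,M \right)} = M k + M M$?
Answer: $3 i \sqrt{3082} \approx 166.55 i$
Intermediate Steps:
$v{\left(k,M \right)} = M^{2} + M k$ ($v{\left(k,M \right)} = M k + M^{2} = M^{2} + M k$)
$\sqrt{-27406 + v{\left(-168,2 \right)}} = \sqrt{-27406 + 2 \left(2 - 168\right)} = \sqrt{-27406 + 2 \left(-166\right)} = \sqrt{-27406 - 332} = \sqrt{-27738} = 3 i \sqrt{3082}$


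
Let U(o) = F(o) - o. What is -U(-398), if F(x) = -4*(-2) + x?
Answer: -8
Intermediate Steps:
F(x) = 8 + x
U(o) = 8 (U(o) = (8 + o) - o = 8)
-U(-398) = -1*8 = -8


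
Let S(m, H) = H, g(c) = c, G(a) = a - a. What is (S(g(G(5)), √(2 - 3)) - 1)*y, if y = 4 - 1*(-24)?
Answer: -28 + 28*I ≈ -28.0 + 28.0*I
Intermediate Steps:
G(a) = 0
y = 28 (y = 4 + 24 = 28)
(S(g(G(5)), √(2 - 3)) - 1)*y = (√(2 - 3) - 1)*28 = (√(-1) - 1)*28 = (I - 1)*28 = (-1 + I)*28 = -28 + 28*I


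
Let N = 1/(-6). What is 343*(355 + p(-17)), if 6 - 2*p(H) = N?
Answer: 1473871/12 ≈ 1.2282e+5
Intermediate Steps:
N = -1/6 ≈ -0.16667
p(H) = 37/12 (p(H) = 3 - 1/2*(-1/6) = 3 + 1/12 = 37/12)
343*(355 + p(-17)) = 343*(355 + 37/12) = 343*(4297/12) = 1473871/12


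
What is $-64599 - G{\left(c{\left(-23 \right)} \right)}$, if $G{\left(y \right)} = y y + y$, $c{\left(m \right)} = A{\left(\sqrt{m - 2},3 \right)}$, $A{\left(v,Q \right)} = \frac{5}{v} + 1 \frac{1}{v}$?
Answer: $- \frac{1614939}{25} + \frac{6 i}{5} \approx -64598.0 + 1.2 i$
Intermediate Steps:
$A{\left(v,Q \right)} = \frac{6}{v}$ ($A{\left(v,Q \right)} = \frac{5}{v} + \frac{1}{v} = \frac{6}{v}$)
$c{\left(m \right)} = \frac{6}{\sqrt{-2 + m}}$ ($c{\left(m \right)} = \frac{6}{\sqrt{m - 2}} = \frac{6}{\sqrt{-2 + m}}$)
$G{\left(y \right)} = y + y^{2}$ ($G{\left(y \right)} = y^{2} + y = y + y^{2}$)
$-64599 - G{\left(c{\left(-23 \right)} \right)} = -64599 - \frac{6}{\sqrt{-2 - 23}} \left(1 + \frac{6}{\sqrt{-2 - 23}}\right) = -64599 - \frac{6}{5 i} \left(1 + \frac{6}{5 i}\right) = -64599 - 6 \left(- \frac{i}{5}\right) \left(1 + 6 \left(- \frac{i}{5}\right)\right) = -64599 - - \frac{6 i}{5} \left(1 - \frac{6 i}{5}\right) = -64599 - - \frac{6 i \left(1 - \frac{6 i}{5}\right)}{5} = -64599 + \frac{6 i \left(1 - \frac{6 i}{5}\right)}{5}$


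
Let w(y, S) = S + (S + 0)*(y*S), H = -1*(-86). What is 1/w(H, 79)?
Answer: 1/536805 ≈ 1.8629e-6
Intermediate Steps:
H = 86
w(y, S) = S + y*S² (w(y, S) = S + S*(S*y) = S + y*S²)
1/w(H, 79) = 1/(79*(1 + 79*86)) = 1/(79*(1 + 6794)) = 1/(79*6795) = 1/536805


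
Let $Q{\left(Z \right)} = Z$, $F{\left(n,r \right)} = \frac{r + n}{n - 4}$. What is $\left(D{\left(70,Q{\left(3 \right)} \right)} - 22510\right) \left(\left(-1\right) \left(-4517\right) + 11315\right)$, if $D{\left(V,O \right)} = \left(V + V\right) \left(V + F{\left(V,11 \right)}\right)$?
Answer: $- \frac{2183549440}{11} \approx -1.985 \cdot 10^{8}$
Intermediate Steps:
$F{\left(n,r \right)} = \frac{n + r}{-4 + n}$
$D{\left(V,O \right)} = 2 V \left(V + \frac{11 + V}{-4 + V}\right)$ ($D{\left(V,O \right)} = \left(V + V\right) \left(V + \frac{V + 11}{-4 + V}\right) = 2 V \left(V + \frac{11 + V}{-4 + V}\right)$)
$\left(D{\left(70,Q{\left(3 \right)} \right)} - 22510\right) \left(\left(-1\right) \left(-4517\right) + 11315\right) = \left(2 \cdot 70 \frac{1}{-4 + 70} \left(11 + 70 + 70 \left(-4 + 70\right)\right) - 22510\right) \left(\left(-1\right) \left(-4517\right) + 11315\right) = \left(2 \cdot 70 \cdot \frac{1}{66} \left(11 + 70 + 70 \cdot 66\right) - 22510\right) \left(4517 + 11315\right) = \left(2 \cdot 70 \cdot \frac{1}{66} \left(11 + 70 + 4620\right) - 22510\right) 15832 = \left(2 \cdot 70 \cdot \frac{1}{66} \cdot 4701 - 22510\right) 15832 = \left(\frac{109690}{11} - 22510\right) 15832 = \left(- \frac{137920}{11}\right) 15832 = - \frac{2183549440}{11}$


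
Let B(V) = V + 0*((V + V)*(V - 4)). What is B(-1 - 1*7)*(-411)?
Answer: 3288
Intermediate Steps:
B(V) = V (B(V) = V + 0*((2*V)*(-4 + V)) = V + 0*(2*V*(-4 + V)) = V + 0 = V)
B(-1 - 1*7)*(-411) = (-1 - 1*7)*(-411) = (-1 - 7)*(-411) = -8*(-411) = 3288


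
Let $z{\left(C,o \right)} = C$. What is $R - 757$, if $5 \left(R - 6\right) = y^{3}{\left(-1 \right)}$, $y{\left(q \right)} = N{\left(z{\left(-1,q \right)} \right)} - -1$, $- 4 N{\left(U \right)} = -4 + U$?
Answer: $- \frac{239591}{320} \approx -748.72$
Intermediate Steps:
$N{\left(U \right)} = 1 - \frac{U}{4}$ ($N{\left(U \right)} = - \frac{-4 + U}{4} = 1 - \frac{U}{4}$)
$y{\left(q \right)} = \frac{9}{4}$ ($y{\left(q \right)} = \left(1 - - \frac{1}{4}\right) - -1 = \left(1 + \frac{1}{4}\right) + 1 = \frac{5}{4} + 1 = \frac{9}{4}$)
$R = \frac{2649}{320}$ ($R = 6 + \frac{\left(\frac{9}{4}\right)^{3}}{5} = 6 + \frac{1}{5} \cdot \frac{729}{64} = 6 + \frac{729}{320} = \frac{2649}{320} \approx 8.2781$)
$R - 757 = \frac{2649}{320} - 757 = - \frac{239591}{320}$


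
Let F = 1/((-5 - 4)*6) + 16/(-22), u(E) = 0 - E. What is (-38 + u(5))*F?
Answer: 19049/594 ≈ 32.069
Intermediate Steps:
u(E) = -E
F = -443/594 (F = 1/(-9*6) + 16*(-1/22) = 1/(-54) - 8/11 = 1*(-1/54) - 8/11 = -1/54 - 8/11 = -443/594 ≈ -0.74579)
(-38 + u(5))*F = (-38 - 1*5)*(-443/594) = (-38 - 5)*(-443/594) = -43*(-443/594) = 19049/594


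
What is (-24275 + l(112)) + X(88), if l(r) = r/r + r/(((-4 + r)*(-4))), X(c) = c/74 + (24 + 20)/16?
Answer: -96984199/3996 ≈ -24270.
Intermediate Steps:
X(c) = 11/4 + c/74 (X(c) = c*(1/74) + 44*(1/16) = c/74 + 11/4 = 11/4 + c/74)
l(r) = 1 + r/(16 - 4*r)
(-24275 + l(112)) + X(88) = (-24275 + (-16 + 3*112)/(4*(-4 + 112))) + (11/4 + (1/74)*88) = (-24275 + (1/4)*(-16 + 336)/108) + (11/4 + 44/37) = (-24275 + (1/4)*(1/108)*320) + 583/148 = (-24275 + 20/27) + 583/148 = -655405/27 + 583/148 = -96984199/3996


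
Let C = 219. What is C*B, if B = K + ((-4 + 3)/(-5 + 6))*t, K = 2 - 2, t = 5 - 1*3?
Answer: -438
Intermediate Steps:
t = 2 (t = 5 - 3 = 2)
K = 0
B = -2 (B = 0 + ((-4 + 3)/(-5 + 6))*2 = 0 - 1/1*2 = 0 - 1*1*2 = 0 - 1*2 = 0 - 2 = -2)
C*B = 219*(-2) = -438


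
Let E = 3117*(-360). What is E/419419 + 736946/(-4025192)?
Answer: -2412918800707/844121001724 ≈ -2.8585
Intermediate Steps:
E = -1122120
E/419419 + 736946/(-4025192) = -1122120/419419 + 736946/(-4025192) = -1122120*1/419419 + 736946*(-1/4025192) = -1122120/419419 - 368473/2012596 = -2412918800707/844121001724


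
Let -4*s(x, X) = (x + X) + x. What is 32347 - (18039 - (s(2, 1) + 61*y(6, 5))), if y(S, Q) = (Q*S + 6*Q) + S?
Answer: 73331/4 ≈ 18333.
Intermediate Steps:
s(x, X) = -x/2 - X/4 (s(x, X) = -((x + X) + x)/4 = -((X + x) + x)/4 = -(X + 2*x)/4 = -x/2 - X/4)
y(S, Q) = S + 6*Q + Q*S (y(S, Q) = (6*Q + Q*S) + S = S + 6*Q + Q*S)
32347 - (18039 - (s(2, 1) + 61*y(6, 5))) = 32347 - (18039 - ((-1/2*2 - 1/4*1) + 61*(6 + 6*5 + 5*6))) = 32347 - (18039 - ((-1 - 1/4) + 61*(6 + 30 + 30))) = 32347 - (18039 - (-5/4 + 61*66)) = 32347 - (18039 - (-5/4 + 4026)) = 32347 - (18039 - 1*16099/4) = 32347 - (18039 - 16099/4) = 32347 - 1*56057/4 = 32347 - 56057/4 = 73331/4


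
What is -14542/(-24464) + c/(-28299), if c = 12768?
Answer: 1502541/10489496 ≈ 0.14324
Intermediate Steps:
-14542/(-24464) + c/(-28299) = -14542/(-24464) + 12768/(-28299) = -14542*(-1/24464) + 12768*(-1/28299) = 661/1112 - 4256/9433 = 1502541/10489496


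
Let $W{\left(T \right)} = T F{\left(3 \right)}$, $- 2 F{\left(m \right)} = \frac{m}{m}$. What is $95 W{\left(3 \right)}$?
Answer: $- \frac{285}{2} \approx -142.5$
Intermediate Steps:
$F{\left(m \right)} = - \frac{1}{2}$ ($F{\left(m \right)} = - \frac{m \frac{1}{m}}{2} = \left(- \frac{1}{2}\right) 1 = - \frac{1}{2}$)
$W{\left(T \right)} = - \frac{T}{2}$ ($W{\left(T \right)} = T \left(- \frac{1}{2}\right) = - \frac{T}{2}$)
$95 W{\left(3 \right)} = 95 \left(\left(- \frac{1}{2}\right) 3\right) = 95 \left(- \frac{3}{2}\right) = - \frac{285}{2}$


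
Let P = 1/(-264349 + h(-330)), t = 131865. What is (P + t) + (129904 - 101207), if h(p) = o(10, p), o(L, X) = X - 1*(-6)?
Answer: 42496426225/264673 ≈ 1.6056e+5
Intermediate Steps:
o(L, X) = 6 + X (o(L, X) = X + 6 = 6 + X)
h(p) = 6 + p
P = -1/264673 (P = 1/(-264349 + (6 - 330)) = 1/(-264349 - 324) = 1/(-264673) = -1/264673 ≈ -3.7782e-6)
(P + t) + (129904 - 101207) = (-1/264673 + 131865) + (129904 - 101207) = 34901105144/264673 + 28697 = 42496426225/264673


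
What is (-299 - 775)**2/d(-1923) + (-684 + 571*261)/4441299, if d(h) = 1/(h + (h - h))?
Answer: -3283799287163235/1480433 ≈ -2.2181e+9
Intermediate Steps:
d(h) = 1/h (d(h) = 1/(h + 0) = 1/h)
(-299 - 775)**2/d(-1923) + (-684 + 571*261)/4441299 = (-299 - 775)**2/(1/(-1923)) + (-684 + 571*261)/4441299 = (-1074)**2/(-1/1923) + (-684 + 149031)*(1/4441299) = 1153476*(-1923) + 148347*(1/4441299) = -2218134348 + 49449/1480433 = -3283799287163235/1480433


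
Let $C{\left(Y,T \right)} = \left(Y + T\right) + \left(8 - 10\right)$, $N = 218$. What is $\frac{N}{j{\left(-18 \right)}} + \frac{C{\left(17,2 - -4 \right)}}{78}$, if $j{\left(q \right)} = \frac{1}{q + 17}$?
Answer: $- \frac{5661}{26} \approx -217.73$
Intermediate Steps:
$j{\left(q \right)} = \frac{1}{17 + q}$
$C{\left(Y,T \right)} = -2 + T + Y$ ($C{\left(Y,T \right)} = \left(T + Y\right) - 2 = -2 + T + Y$)
$\frac{N}{j{\left(-18 \right)}} + \frac{C{\left(17,2 - -4 \right)}}{78} = \frac{218}{\frac{1}{17 - 18}} + \frac{-2 + \left(2 - -4\right) + 17}{78} = \frac{218}{\frac{1}{-1}} + \left(-2 + \left(2 + 4\right) + 17\right) \frac{1}{78} = \frac{218}{-1} + \left(-2 + 6 + 17\right) \frac{1}{78} = 218 \left(-1\right) + 21 \cdot \frac{1}{78} = -218 + \frac{7}{26} = - \frac{5661}{26}$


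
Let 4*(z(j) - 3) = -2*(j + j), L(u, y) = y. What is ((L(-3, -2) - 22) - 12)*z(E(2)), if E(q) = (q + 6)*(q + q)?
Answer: 1044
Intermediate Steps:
E(q) = 2*q*(6 + q) (E(q) = (6 + q)*(2*q) = 2*q*(6 + q))
z(j) = 3 - j (z(j) = 3 + (-2*(j + j))/4 = 3 + (-4*j)/4 = 3 - j)
((L(-3, -2) - 22) - 12)*z(E(2)) = ((-2 - 22) - 12)*(3 - 2*2*(6 + 2)) = (-24 - 12)*(3 - 2*2*8) = -36*(3 - 1*32) = -36*(3 - 32) = -36*(-29) = 1044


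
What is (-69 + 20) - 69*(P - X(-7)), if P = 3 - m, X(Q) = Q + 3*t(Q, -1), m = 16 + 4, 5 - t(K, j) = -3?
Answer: 2297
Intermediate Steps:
t(K, j) = 8 (t(K, j) = 5 - 1*(-3) = 5 + 3 = 8)
m = 20
X(Q) = 24 + Q (X(Q) = Q + 3*8 = Q + 24 = 24 + Q)
P = -17 (P = 3 - 1*20 = 3 - 20 = -17)
(-69 + 20) - 69*(P - X(-7)) = (-69 + 20) - 69*(-17 - (24 - 7)) = -49 - 69*(-17 - 1*17) = -49 - 69*(-17 - 17) = -49 - 69*(-34) = -49 + 2346 = 2297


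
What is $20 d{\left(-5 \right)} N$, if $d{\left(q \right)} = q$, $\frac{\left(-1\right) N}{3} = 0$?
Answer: $0$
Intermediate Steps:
$N = 0$ ($N = \left(-3\right) 0 = 0$)
$20 d{\left(-5 \right)} N = 20 \left(-5\right) 0 = \left(-100\right) 0 = 0$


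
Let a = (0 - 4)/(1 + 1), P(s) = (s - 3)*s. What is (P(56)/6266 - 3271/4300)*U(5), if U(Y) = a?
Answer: 3866843/6735950 ≈ 0.57406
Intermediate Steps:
P(s) = s*(-3 + s) (P(s) = (-3 + s)*s = s*(-3 + s))
a = -2 (a = -4/2 = -4*½ = -2)
U(Y) = -2
(P(56)/6266 - 3271/4300)*U(5) = ((56*(-3 + 56))/6266 - 3271/4300)*(-2) = ((56*53)*(1/6266) - 3271*1/4300)*(-2) = (2968*(1/6266) - 3271/4300)*(-2) = (1484/3133 - 3271/4300)*(-2) = -3866843/13471900*(-2) = 3866843/6735950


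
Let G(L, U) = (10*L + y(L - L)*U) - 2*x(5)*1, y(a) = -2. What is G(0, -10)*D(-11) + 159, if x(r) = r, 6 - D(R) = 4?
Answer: 179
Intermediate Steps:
D(R) = 2 (D(R) = 6 - 1*4 = 6 - 4 = 2)
G(L, U) = -10 - 2*U + 10*L (G(L, U) = (10*L - 2*U) - 2*5*1 = (-2*U + 10*L) - 10*1 = (-2*U + 10*L) - 10 = -10 - 2*U + 10*L)
G(0, -10)*D(-11) + 159 = (-10 - 2*(-10) + 10*0)*2 + 159 = (-10 + 20 + 0)*2 + 159 = 10*2 + 159 = 20 + 159 = 179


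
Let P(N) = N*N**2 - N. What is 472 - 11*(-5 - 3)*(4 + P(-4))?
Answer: -4456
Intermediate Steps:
P(N) = N**3 - N
472 - 11*(-5 - 3)*(4 + P(-4)) = 472 - 11*(-5 - 3)*(4 + ((-4)**3 - 1*(-4))) = 472 - 11*(-8*(4 + (-64 + 4))) = 472 - 11*(-8*(4 - 60)) = 472 - 11*(-8*(-56)) = 472 - 11*448 = 472 - 1*4928 = 472 - 4928 = -4456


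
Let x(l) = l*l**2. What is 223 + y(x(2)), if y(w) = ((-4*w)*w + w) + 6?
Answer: -19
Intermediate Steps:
x(l) = l**3
y(w) = 6 + w - 4*w**2 (y(w) = (-4*w**2 + w) + 6 = (w - 4*w**2) + 6 = 6 + w - 4*w**2)
223 + y(x(2)) = 223 + (6 + 2**3 - 4*(2**3)**2) = 223 + (6 + 8 - 4*8**2) = 223 + (6 + 8 - 4*64) = 223 + (6 + 8 - 256) = 223 - 242 = -19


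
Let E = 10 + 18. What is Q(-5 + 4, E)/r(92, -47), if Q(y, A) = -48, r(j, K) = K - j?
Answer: 48/139 ≈ 0.34532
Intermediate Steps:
E = 28
Q(-5 + 4, E)/r(92, -47) = -48/(-47 - 1*92) = -48/(-47 - 92) = -48/(-139) = -48*(-1/139) = 48/139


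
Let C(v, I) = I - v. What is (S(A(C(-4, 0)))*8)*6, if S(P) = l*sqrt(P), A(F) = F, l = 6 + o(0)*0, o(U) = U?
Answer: 576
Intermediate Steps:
l = 6 (l = 6 + 0*0 = 6 + 0 = 6)
S(P) = 6*sqrt(P)
(S(A(C(-4, 0)))*8)*6 = ((6*sqrt(0 - 1*(-4)))*8)*6 = ((6*sqrt(0 + 4))*8)*6 = ((6*sqrt(4))*8)*6 = ((6*2)*8)*6 = (12*8)*6 = 96*6 = 576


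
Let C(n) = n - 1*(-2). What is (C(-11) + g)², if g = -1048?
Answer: 1117249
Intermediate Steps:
C(n) = 2 + n (C(n) = n + 2 = 2 + n)
(C(-11) + g)² = ((2 - 11) - 1048)² = (-9 - 1048)² = (-1057)² = 1117249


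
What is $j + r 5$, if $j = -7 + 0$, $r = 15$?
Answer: $68$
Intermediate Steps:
$j = -7$
$j + r 5 = -7 + 15 \cdot 5 = -7 + 75 = 68$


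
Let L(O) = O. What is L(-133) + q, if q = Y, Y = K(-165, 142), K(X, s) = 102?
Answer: -31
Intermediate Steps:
Y = 102
q = 102
L(-133) + q = -133 + 102 = -31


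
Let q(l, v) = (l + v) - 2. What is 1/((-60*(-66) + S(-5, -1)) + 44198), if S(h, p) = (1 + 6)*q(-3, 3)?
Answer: 1/48144 ≈ 2.0771e-5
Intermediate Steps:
q(l, v) = -2 + l + v
S(h, p) = -14 (S(h, p) = (1 + 6)*(-2 - 3 + 3) = 7*(-2) = -14)
1/((-60*(-66) + S(-5, -1)) + 44198) = 1/((-60*(-66) - 14) + 44198) = 1/((3960 - 14) + 44198) = 1/(3946 + 44198) = 1/48144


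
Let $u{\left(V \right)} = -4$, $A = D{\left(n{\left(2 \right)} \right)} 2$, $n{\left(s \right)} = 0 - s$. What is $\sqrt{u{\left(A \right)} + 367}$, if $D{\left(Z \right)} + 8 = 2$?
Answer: $11 \sqrt{3} \approx 19.053$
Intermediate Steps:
$n{\left(s \right)} = - s$
$D{\left(Z \right)} = -6$ ($D{\left(Z \right)} = -8 + 2 = -6$)
$A = -12$ ($A = \left(-6\right) 2 = -12$)
$\sqrt{u{\left(A \right)} + 367} = \sqrt{-4 + 367} = \sqrt{363} = 11 \sqrt{3}$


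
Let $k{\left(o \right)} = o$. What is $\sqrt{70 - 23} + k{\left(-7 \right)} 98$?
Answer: $-686 + \sqrt{47} \approx -679.14$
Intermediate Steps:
$\sqrt{70 - 23} + k{\left(-7 \right)} 98 = \sqrt{70 - 23} - 686 = \sqrt{47} - 686 = -686 + \sqrt{47}$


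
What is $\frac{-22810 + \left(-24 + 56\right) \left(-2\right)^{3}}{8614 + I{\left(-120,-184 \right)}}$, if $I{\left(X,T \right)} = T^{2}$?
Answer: $- \frac{11533}{21235} \approx -0.54311$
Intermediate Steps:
$\frac{-22810 + \left(-24 + 56\right) \left(-2\right)^{3}}{8614 + I{\left(-120,-184 \right)}} = \frac{-22810 + \left(-24 + 56\right) \left(-2\right)^{3}}{8614 + \left(-184\right)^{2}} = \frac{-22810 + 32 \left(-8\right)}{8614 + 33856} = \frac{-22810 - 256}{42470} = \left(-23066\right) \frac{1}{42470} = - \frac{11533}{21235}$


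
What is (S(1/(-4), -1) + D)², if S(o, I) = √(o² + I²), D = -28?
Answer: (112 - √17)²/16 ≈ 727.34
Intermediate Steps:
S(o, I) = √(I² + o²)
(S(1/(-4), -1) + D)² = (√((-1)² + (1/(-4))²) - 28)² = (√(1 + (1*(-¼))²) - 28)² = (√(1 + (-¼)²) - 28)² = (√(1 + 1/16) - 28)² = (√(17/16) - 28)² = (√17/4 - 28)² = (-28 + √17/4)²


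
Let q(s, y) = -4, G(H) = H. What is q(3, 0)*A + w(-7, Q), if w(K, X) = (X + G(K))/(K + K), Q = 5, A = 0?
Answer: 1/7 ≈ 0.14286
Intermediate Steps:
w(K, X) = (K + X)/(2*K) (w(K, X) = (X + K)/(K + K) = (K + X)/((2*K)) = (K + X)*(1/(2*K)) = (K + X)/(2*K))
q(3, 0)*A + w(-7, Q) = -4*0 + (1/2)*(-7 + 5)/(-7) = 0 + (1/2)*(-1/7)*(-2) = 0 + 1/7 = 1/7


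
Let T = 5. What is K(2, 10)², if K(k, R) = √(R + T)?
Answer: 15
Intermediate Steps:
K(k, R) = √(5 + R) (K(k, R) = √(R + 5) = √(5 + R))
K(2, 10)² = (√(5 + 10))² = (√15)² = 15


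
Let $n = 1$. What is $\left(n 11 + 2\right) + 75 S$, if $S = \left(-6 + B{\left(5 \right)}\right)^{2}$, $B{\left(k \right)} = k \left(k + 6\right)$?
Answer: $180088$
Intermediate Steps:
$B{\left(k \right)} = k \left(6 + k\right)$
$S = 2401$ ($S = \left(-6 + 5 \left(6 + 5\right)\right)^{2} = \left(-6 + 5 \cdot 11\right)^{2} = \left(-6 + 55\right)^{2} = 49^{2} = 2401$)
$\left(n 11 + 2\right) + 75 S = \left(1 \cdot 11 + 2\right) + 75 \cdot 2401 = \left(11 + 2\right) + 180075 = 13 + 180075 = 180088$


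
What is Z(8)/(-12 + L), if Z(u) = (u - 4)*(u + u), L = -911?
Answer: -64/923 ≈ -0.069339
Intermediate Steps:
Z(u) = 2*u*(-4 + u) (Z(u) = (-4 + u)*(2*u) = 2*u*(-4 + u))
Z(8)/(-12 + L) = (2*8*(-4 + 8))/(-12 - 911) = (2*8*4)/(-923) = 64*(-1/923) = -64/923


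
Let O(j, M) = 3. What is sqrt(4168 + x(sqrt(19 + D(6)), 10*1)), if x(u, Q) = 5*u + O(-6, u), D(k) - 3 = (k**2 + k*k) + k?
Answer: 3*sqrt(469) ≈ 64.969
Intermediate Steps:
D(k) = 3 + k + 2*k**2 (D(k) = 3 + ((k**2 + k*k) + k) = 3 + ((k**2 + k**2) + k) = 3 + (2*k**2 + k) = 3 + (k + 2*k**2) = 3 + k + 2*k**2)
x(u, Q) = 3 + 5*u (x(u, Q) = 5*u + 3 = 3 + 5*u)
sqrt(4168 + x(sqrt(19 + D(6)), 10*1)) = sqrt(4168 + (3 + 5*sqrt(19 + (3 + 6 + 2*6**2)))) = sqrt(4168 + (3 + 5*sqrt(19 + (3 + 6 + 2*36)))) = sqrt(4168 + (3 + 5*sqrt(19 + (3 + 6 + 72)))) = sqrt(4168 + (3 + 5*sqrt(19 + 81))) = sqrt(4168 + (3 + 5*sqrt(100))) = sqrt(4168 + (3 + 5*10)) = sqrt(4168 + (3 + 50)) = sqrt(4168 + 53) = sqrt(4221) = 3*sqrt(469)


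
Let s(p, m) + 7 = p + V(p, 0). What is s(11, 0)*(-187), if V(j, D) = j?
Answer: -2805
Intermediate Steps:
s(p, m) = -7 + 2*p (s(p, m) = -7 + (p + p) = -7 + 2*p)
s(11, 0)*(-187) = (-7 + 2*11)*(-187) = (-7 + 22)*(-187) = 15*(-187) = -2805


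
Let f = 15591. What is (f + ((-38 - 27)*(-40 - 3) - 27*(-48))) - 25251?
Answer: -5569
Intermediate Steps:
(f + ((-38 - 27)*(-40 - 3) - 27*(-48))) - 25251 = (15591 + ((-38 - 27)*(-40 - 3) - 27*(-48))) - 25251 = (15591 + (-65*(-43) + 1296)) - 25251 = (15591 + (2795 + 1296)) - 25251 = (15591 + 4091) - 25251 = 19682 - 25251 = -5569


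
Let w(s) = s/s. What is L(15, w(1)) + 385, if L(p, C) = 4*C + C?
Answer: 390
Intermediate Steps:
w(s) = 1
L(p, C) = 5*C
L(15, w(1)) + 385 = 5*1 + 385 = 5 + 385 = 390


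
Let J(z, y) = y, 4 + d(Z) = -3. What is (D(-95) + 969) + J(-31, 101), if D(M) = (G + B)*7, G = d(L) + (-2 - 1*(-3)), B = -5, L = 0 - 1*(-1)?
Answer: 993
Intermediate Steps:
L = 1 (L = 0 + 1 = 1)
d(Z) = -7 (d(Z) = -4 - 3 = -7)
G = -6 (G = -7 + (-2 - 1*(-3)) = -7 + (-2 + 3) = -7 + 1 = -6)
D(M) = -77 (D(M) = (-6 - 5)*7 = -11*7 = -77)
(D(-95) + 969) + J(-31, 101) = (-77 + 969) + 101 = 892 + 101 = 993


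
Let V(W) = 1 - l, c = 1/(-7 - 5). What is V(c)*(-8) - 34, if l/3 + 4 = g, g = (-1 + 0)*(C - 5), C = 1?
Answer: -42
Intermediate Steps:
c = -1/12 (c = 1/(-12) = -1/12 ≈ -0.083333)
g = 4 (g = (-1 + 0)*(1 - 5) = -1*(-4) = 4)
l = 0 (l = -12 + 3*4 = -12 + 12 = 0)
V(W) = 1 (V(W) = 1 - 1*0 = 1 + 0 = 1)
V(c)*(-8) - 34 = 1*(-8) - 34 = -8 - 34 = -42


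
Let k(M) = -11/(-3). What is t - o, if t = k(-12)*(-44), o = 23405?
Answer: -70699/3 ≈ -23566.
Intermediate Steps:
k(M) = 11/3 (k(M) = -11*(-1/3) = 11/3)
t = -484/3 (t = (11/3)*(-44) = -484/3 ≈ -161.33)
t - o = -484/3 - 1*23405 = -484/3 - 23405 = -70699/3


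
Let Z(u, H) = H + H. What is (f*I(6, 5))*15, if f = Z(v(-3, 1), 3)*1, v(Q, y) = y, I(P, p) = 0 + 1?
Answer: 90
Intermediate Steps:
I(P, p) = 1
Z(u, H) = 2*H
f = 6 (f = (2*3)*1 = 6*1 = 6)
(f*I(6, 5))*15 = (6*1)*15 = 6*15 = 90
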